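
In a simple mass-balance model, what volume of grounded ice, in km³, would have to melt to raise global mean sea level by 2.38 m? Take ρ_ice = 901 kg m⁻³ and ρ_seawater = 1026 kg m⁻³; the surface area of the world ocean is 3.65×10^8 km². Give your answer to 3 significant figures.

Required water volume = Δh × A = 2.38 m × 3.65×10^14 m² = 8.687×10^14 m³ = 8.687×10^5 km³.
Ice volume = water volume × ρ_w/ρ_ice = 8.687×10^5 × 1026/901 = 9.89×10^5 km³.

≈ 9.89×10^5 km³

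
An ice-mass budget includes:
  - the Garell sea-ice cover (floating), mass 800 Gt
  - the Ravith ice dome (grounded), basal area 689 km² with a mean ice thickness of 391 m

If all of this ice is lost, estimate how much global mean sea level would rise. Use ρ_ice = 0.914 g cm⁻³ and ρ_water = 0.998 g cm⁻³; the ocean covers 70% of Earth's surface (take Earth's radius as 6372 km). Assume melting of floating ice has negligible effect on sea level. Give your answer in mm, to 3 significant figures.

≈ 0.691 mm

The Garell sea-ice cover is floating and already displaces its own weight of water, so its melt adds essentially nothing to sea level.
Ravith: ice volume = 689 km² × 391 m = 269.4 km³; 269.4 × (914/998) = 246.7 km³ of water.
Total added water ≈ 2.467×10^11 m³ over 3.57×10^14 m² → Δh = 6.91×10^-4 m = 0.691 mm.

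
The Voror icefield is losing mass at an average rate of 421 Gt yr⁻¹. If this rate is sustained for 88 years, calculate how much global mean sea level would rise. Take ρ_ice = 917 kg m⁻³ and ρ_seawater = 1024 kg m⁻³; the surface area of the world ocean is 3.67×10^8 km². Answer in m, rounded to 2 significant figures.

Total mass lost = 421 Gt/yr × 88 yr = 3.705×10^4 Gt = 3.705×10^16 kg.
ρ_w = 1024 kg m⁻³, so water volume = 3.705×10^16 / 1024 = 3.618×10^13 m³.
Δh = 3.618×10^13 / 3.67×10^14 = 0.0986 m.

≈ 0.099 m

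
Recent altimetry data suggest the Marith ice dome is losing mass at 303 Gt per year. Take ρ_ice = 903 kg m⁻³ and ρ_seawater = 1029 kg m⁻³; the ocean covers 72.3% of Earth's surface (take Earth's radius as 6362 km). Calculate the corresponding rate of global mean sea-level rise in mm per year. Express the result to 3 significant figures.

≈ 0.801 mm/yr

ρ_w = 1029 kg m⁻³. Annual water volume added = 303 Gt / ρ_w = 3.030×10^14 kg / 1029 kg m⁻³ = 2.945×10^11 m³.
Δh per year = 2.945×10^11 / 3.68×10^14 = 8.01×10^-4 m = 0.801 mm.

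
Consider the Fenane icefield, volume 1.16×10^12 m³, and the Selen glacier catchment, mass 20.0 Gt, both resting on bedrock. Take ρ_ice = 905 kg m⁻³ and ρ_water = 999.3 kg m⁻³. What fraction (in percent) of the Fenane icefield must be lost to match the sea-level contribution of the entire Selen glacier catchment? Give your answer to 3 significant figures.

≈ 1.91 %

Equal sea-level rise means equal mass of meltwater, i.e. equal mass of ice lost.
Ice mass of Selen: 2.000×10^13 kg; ice mass of Fenane: 1.050×10^15 kg.
Fraction required = 2.000×10^13 / 1.050×10^15 = 0.0191 → 1.91 %.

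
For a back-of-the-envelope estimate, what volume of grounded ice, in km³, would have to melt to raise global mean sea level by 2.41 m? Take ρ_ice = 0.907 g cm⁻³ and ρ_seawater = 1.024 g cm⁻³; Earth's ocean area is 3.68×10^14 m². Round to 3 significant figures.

Required water volume = Δh × A = 2.41 m × 3.68×10^14 m² = 8.869×10^14 m³ = 8.869×10^5 km³.
Ice volume = water volume × ρ_w/ρ_ice = 8.869×10^5 × 1024/907 = 1.00×10^6 km³.

≈ 1.00×10^6 km³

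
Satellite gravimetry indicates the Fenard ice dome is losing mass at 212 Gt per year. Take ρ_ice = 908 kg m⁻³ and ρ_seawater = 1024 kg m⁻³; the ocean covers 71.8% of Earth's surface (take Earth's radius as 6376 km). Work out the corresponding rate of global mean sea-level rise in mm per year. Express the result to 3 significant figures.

≈ 0.564 mm/yr

ρ_w = 1024 kg m⁻³. Annual water volume added = 212 Gt / ρ_w = 2.120×10^14 kg / 1024 kg m⁻³ = 2.070×10^11 m³.
Δh per year = 2.070×10^11 / 3.67×10^14 = 5.64×10^-4 m = 0.564 mm.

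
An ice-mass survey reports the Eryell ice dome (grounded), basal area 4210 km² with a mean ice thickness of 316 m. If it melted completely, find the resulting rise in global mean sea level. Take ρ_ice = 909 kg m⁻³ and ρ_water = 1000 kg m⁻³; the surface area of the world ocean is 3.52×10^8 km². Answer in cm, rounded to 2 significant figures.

≈ 0.34 cm

Eryell: ice volume = 4210 km² × 316 m = 1330 km³; 1330 × (909/1000) = 1209 km³ of water.
Spread over 3.52×10^14 m² of ocean, Δh = 1.209×10^12 / 3.52×10^14 = 3.44×10^-3 m = 0.34 cm.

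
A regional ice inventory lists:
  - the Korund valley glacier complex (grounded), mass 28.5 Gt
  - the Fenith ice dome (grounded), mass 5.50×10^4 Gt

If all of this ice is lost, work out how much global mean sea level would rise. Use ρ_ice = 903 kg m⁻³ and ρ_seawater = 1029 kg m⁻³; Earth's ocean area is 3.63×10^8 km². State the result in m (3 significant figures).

≈ 0.147 m

Korund: 28.5 Gt = 2.850×10^13 kg; dividing by ρ_w = 1029 kg m⁻³ gives 2.770×10^10 m³ of water.
Fenith: 5.50×10^4 Gt = 5.500×10^16 kg; dividing by ρ_w = 1029 kg m⁻³ gives 5.345×10^13 m³ of water.
Total added water ≈ 5.348×10^13 m³ over 3.63×10^14 m² → Δh = 0.147 m.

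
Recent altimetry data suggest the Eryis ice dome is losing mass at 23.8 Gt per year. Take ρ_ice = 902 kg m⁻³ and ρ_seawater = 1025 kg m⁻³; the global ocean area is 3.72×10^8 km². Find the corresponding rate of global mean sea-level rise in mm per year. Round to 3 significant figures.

ρ_w = 1025 kg m⁻³. Annual water volume added = 23.8 Gt / ρ_w = 2.380×10^13 kg / 1025 kg m⁻³ = 2.322×10^10 m³.
Δh per year = 2.322×10^10 / 3.72×10^14 = 6.24×10^-5 m = 0.0624 mm.

≈ 0.0624 mm/yr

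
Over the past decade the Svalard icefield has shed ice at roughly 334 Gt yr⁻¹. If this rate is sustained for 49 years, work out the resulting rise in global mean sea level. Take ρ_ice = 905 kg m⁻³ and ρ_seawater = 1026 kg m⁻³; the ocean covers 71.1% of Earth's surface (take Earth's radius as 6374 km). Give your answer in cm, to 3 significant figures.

≈ 4.39 cm

Total mass lost = 334 Gt/yr × 49 yr = 1.637×10^4 Gt = 1.637×10^16 kg.
ρ_w = 1026 kg m⁻³, so water volume = 1.637×10^16 / 1026 = 1.595×10^13 m³.
Δh = 1.595×10^13 / 3.63×10^14 = 0.0439 m = 4.39 cm.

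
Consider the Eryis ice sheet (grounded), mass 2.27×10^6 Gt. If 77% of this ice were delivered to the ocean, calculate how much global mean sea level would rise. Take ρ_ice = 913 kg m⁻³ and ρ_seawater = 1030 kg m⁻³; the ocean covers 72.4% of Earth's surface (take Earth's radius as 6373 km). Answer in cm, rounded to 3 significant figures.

Eryis: 0.77 × 2.27×10^6 Gt = 1.748×10^18 kg; dividing by ρ_w = 1030 kg m⁻³ gives 1.697×10^15 m³ of water.
Spread over 3.70×10^14 m² of ocean, Δh = 1.697×10^15 / 3.70×10^14 = 4.59 m = 459 cm.

≈ 459 cm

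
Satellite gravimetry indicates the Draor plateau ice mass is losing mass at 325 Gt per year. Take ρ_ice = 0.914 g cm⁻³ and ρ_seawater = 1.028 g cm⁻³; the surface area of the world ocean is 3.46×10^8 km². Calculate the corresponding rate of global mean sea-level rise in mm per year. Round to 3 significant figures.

ρ_w = 1.028 g cm⁻³ = 1028 kg m⁻³. Annual water volume added = 325 Gt / ρ_w = 3.250×10^14 kg / 1028 kg m⁻³ = 3.161×10^11 m³.
Δh per year = 3.161×10^11 / 3.46×10^14 = 9.14×10^-4 m = 0.914 mm.

≈ 0.914 mm/yr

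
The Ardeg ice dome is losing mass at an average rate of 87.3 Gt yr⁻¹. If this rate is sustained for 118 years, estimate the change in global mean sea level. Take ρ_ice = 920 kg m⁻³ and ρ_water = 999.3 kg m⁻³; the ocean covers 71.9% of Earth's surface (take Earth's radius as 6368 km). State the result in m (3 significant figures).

Total mass lost = 87.3 Gt/yr × 118 yr = 1.030×10^4 Gt = 1.030×10^16 kg.
ρ_w = 999.3 kg m⁻³, so water volume = 1.030×10^16 / 999.3 = 1.031×10^13 m³.
Δh = 1.031×10^13 / 3.66×10^14 = 0.0281 m.

≈ 0.0281 m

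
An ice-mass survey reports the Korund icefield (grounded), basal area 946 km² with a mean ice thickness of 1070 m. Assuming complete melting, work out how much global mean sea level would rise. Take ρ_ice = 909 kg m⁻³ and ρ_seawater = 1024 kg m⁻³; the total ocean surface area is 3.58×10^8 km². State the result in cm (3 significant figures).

Korund: ice volume = 946 km² × 1070 m = 1012 km³; 1012 × (909/1024) = 898.5 km³ of water.
Spread over 3.58×10^14 m² of ocean, Δh = 8.985×10^11 / 3.58×10^14 = 2.51×10^-3 m = 0.251 cm.

≈ 0.251 cm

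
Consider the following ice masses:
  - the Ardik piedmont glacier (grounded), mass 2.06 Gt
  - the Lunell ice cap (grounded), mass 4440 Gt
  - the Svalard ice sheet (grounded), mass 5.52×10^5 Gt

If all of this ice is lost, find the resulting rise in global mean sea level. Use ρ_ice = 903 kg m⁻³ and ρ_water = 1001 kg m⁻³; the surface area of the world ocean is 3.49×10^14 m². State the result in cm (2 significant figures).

Ardik: 2.06 Gt = 2.060×10^12 kg; dividing by ρ_w = 1001 kg m⁻³ gives 2.058×10^9 m³ of water.
Lunell: 4440 Gt = 4.440×10^15 kg; dividing by ρ_w = 1001 kg m⁻³ gives 4.436×10^12 m³ of water.
Svalard: 5.52×10^5 Gt = 5.520×10^17 kg; dividing by ρ_w = 1001 kg m⁻³ gives 5.514×10^14 m³ of water.
Total added water ≈ 5.559×10^14 m³ over 3.49×10^14 m² → Δh = 1.59 m = 160 cm.

≈ 160 cm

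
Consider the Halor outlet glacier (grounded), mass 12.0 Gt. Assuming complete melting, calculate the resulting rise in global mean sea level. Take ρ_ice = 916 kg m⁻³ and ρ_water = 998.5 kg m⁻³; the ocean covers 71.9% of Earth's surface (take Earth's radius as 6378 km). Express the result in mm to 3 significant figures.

≈ 0.0327 mm

Halor: 12.0 Gt = 1.200×10^13 kg; dividing by ρ_w = 998.5 kg m⁻³ gives 1.202×10^10 m³ of water.
Spread over 3.68×10^14 m² of ocean, Δh = 1.202×10^10 / 3.68×10^14 = 3.27×10^-5 m = 0.0327 mm.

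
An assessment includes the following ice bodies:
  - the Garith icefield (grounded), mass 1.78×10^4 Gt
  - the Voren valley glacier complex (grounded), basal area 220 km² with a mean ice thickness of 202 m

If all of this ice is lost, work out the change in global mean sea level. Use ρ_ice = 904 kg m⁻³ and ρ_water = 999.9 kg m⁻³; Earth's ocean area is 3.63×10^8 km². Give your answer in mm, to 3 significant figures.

≈ 49.2 mm

Garith: 1.78×10^4 Gt = 1.780×10^16 kg; dividing by ρ_w = 999.9 kg m⁻³ gives 1.780×10^13 m³ of water.
Voren: ice volume = 220 km² × 202 m = 44.44 km³; 44.44 × (904/999.9) = 40.18 km³ of water.
Total added water ≈ 1.784×10^13 m³ over 3.63×10^14 m² → Δh = 0.0492 m = 49.2 mm.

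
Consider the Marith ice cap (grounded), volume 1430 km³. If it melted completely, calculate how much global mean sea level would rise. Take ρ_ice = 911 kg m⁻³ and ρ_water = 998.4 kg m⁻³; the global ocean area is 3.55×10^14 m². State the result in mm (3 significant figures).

≈ 3.68 mm

Marith: 1430 km³ × (911/998.4) = 1305 km³ of water.
Spread over 3.55×10^14 m² of ocean, Δh = 1.305×10^12 / 3.55×10^14 = 3.68×10^-3 m = 3.68 mm.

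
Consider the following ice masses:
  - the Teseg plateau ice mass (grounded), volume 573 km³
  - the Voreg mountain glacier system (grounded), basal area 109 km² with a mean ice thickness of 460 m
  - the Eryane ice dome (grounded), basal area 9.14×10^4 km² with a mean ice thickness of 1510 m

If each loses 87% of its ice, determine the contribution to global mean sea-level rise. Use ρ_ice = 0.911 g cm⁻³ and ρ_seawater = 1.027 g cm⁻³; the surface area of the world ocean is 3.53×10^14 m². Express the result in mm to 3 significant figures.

Teseg: 0.87 × 573 km³ × (911/1027) = 442.2 km³ of water.
Voreg: ice volume = 109 km² × 460 m = 50.14 km³; 0.87 × 50.14 × (911/1027) = 38.69 km³ of water.
Eryane: ice volume = 9.14×10^4 km² × 1510 m = 1.380×10^5 km³; 0.87 × 1.380×10^5 × (911/1027) = 1.065×10^5 km³ of water.
Total added water ≈ 1.070×10^14 m³ over 3.53×10^14 m² → Δh = 0.303 m = 303 mm.

≈ 303 mm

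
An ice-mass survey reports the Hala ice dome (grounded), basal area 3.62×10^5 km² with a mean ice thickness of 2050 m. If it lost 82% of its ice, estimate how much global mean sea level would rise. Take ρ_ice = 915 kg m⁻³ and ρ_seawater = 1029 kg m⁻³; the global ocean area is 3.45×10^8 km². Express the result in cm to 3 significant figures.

≈ 157 cm

Hala: ice volume = 3.62×10^5 km² × 2050 m = 7.421×10^5 km³; 0.82 × 7.421×10^5 × (915/1029) = 5.411×10^5 km³ of water.
Spread over 3.45×10^14 m² of ocean, Δh = 5.411×10^14 / 3.45×10^14 = 1.57 m = 157 cm.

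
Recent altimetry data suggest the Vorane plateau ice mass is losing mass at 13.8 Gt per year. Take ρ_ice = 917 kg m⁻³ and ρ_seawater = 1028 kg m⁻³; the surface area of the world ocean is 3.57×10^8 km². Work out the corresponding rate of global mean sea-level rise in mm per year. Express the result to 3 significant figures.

≈ 0.0376 mm/yr

ρ_w = 1028 kg m⁻³. Annual water volume added = 13.8 Gt / ρ_w = 1.380×10^13 kg / 1028 kg m⁻³ = 1.342×10^10 m³.
Δh per year = 1.342×10^10 / 3.57×10^14 = 3.76×10^-5 m = 0.0376 mm.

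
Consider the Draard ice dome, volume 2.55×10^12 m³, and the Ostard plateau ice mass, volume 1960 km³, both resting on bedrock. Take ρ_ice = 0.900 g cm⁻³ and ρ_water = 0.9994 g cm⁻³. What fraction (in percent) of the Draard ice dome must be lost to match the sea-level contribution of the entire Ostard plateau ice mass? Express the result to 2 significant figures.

≈ 77 %

Equal sea-level rise means equal mass of meltwater, i.e. equal mass of ice lost.
Ice mass of Ostard: 1.764×10^15 kg; ice mass of Draard: 2.295×10^15 kg.
Fraction required = 1.764×10^15 / 2.295×10^15 = 0.769 → 77 %.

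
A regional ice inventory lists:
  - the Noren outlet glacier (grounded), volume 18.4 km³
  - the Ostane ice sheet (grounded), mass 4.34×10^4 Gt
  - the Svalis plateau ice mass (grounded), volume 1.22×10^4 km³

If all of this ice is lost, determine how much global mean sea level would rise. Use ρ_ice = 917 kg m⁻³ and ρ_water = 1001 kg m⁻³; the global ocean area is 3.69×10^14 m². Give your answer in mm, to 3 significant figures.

≈ 148 mm

Noren: 18.4 km³ × (917/1001) = 16.86 km³ of water.
Ostane: 4.34×10^4 Gt = 4.340×10^16 kg; dividing by ρ_w = 1001 kg m⁻³ gives 4.336×10^13 m³ of water.
Svalis: 1.22×10^4 km³ × (917/1001) = 1.118×10^4 km³ of water.
Total added water ≈ 5.455×10^13 m³ over 3.69×10^14 m² → Δh = 0.148 m = 148 mm.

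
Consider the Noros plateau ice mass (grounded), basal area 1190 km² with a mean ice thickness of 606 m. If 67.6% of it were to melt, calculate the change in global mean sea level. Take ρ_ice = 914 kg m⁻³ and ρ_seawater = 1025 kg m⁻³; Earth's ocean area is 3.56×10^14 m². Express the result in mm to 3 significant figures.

Noros: ice volume = 1190 km² × 606 m = 721.1 km³; 0.676 × 721.1 × (914/1025) = 434.7 km³ of water.
Spread over 3.56×10^14 m² of ocean, Δh = 4.347×10^11 / 3.56×10^14 = 1.22×10^-3 m = 1.22 mm.

≈ 1.22 mm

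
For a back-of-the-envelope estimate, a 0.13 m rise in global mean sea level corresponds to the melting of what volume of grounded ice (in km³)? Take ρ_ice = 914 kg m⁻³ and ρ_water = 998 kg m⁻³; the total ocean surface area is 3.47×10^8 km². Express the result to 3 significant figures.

Required water volume = Δh × A = 0.13 m × 3.47×10^14 m² = 4.511×10^13 m³ = 4.511×10^4 km³.
Ice volume = water volume × ρ_w/ρ_ice = 4.511×10^4 × 998/914 = 4.93×10^4 km³.

≈ 4.93×10^4 km³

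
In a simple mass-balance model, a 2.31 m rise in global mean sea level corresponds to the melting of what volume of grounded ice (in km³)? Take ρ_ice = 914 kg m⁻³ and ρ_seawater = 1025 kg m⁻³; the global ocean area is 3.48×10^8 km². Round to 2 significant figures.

Required water volume = Δh × A = 2.31 m × 3.48×10^14 m² = 8.039×10^14 m³ = 8.039×10^5 km³.
Ice volume = water volume × ρ_w/ρ_ice = 8.039×10^5 × 1025/914 = 9.0×10^5 km³.

≈ 9.0×10^5 km³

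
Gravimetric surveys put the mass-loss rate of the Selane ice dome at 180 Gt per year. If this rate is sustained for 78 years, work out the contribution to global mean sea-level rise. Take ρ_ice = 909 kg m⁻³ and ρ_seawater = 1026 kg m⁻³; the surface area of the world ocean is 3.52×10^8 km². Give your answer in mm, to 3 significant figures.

≈ 38.9 mm

Total mass lost = 180 Gt/yr × 78 yr = 1.404×10^4 Gt = 1.404×10^16 kg.
ρ_w = 1026 kg m⁻³, so water volume = 1.404×10^16 / 1026 = 1.368×10^13 m³.
Δh = 1.368×10^13 / 3.52×10^14 = 0.0389 m = 38.9 mm.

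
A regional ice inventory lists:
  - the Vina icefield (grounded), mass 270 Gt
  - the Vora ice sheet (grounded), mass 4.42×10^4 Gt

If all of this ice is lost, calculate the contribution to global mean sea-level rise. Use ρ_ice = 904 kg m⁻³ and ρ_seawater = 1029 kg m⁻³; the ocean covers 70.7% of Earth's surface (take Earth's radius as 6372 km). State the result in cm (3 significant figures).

≈ 12.0 cm

Vina: 270 Gt = 2.700×10^14 kg; dividing by ρ_w = 1029 kg m⁻³ gives 2.624×10^11 m³ of water.
Vora: 4.42×10^4 Gt = 4.420×10^16 kg; dividing by ρ_w = 1029 kg m⁻³ gives 4.295×10^13 m³ of water.
Total added water ≈ 4.322×10^13 m³ over 3.61×10^14 m² → Δh = 0.120 m = 12.0 cm.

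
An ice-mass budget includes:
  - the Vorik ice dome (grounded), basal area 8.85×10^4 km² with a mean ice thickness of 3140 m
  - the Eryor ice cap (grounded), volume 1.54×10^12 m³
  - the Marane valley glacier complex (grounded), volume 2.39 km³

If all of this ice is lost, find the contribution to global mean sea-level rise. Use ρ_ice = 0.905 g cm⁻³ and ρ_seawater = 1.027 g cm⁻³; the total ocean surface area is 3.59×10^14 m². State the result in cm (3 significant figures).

Vorik: ice volume = 8.85×10^4 km² × 3140 m = 2.779×10^5 km³; 2.779×10^5 × (905/1027) = 2.449×10^5 km³ of water.
Eryor: 1.54×10^12 m³ × (905/1027) = 1.357×10^12 m³ of water.
Marane: 2.39 km³ × (905/1027) = 2.106 km³ of water.
Total added water ≈ 2.462×10^14 m³ over 3.59×10^14 m² → Δh = 0.686 m = 68.6 cm.

≈ 68.6 cm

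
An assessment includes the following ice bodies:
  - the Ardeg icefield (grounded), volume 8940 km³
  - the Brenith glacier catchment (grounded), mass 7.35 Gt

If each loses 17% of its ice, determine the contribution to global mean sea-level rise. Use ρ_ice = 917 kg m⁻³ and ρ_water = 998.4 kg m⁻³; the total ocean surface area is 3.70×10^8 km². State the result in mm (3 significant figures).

Ardeg: 0.17 × 8940 km³ × (917/998.4) = 1396 km³ of water.
Brenith: 0.17 × 7.35 Gt = 1.250×10^12 kg; dividing by ρ_w = 998.4 kg m⁻³ gives 1.252×10^9 m³ of water.
Total added water ≈ 1.397×10^12 m³ over 3.70×10^14 m² → Δh = 3.78×10^-3 m = 3.78 mm.

≈ 3.78 mm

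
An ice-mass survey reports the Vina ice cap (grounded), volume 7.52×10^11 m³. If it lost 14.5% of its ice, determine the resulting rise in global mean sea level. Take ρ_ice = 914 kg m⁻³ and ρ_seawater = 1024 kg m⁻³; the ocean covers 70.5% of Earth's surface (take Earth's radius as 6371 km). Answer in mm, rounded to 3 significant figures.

Vina: 0.145 × 7.52×10^11 m³ × (914/1024) = 9.733×10^10 m³ of water.
Spread over 3.60×10^14 m² of ocean, Δh = 9.733×10^10 / 3.60×10^14 = 2.71×10^-4 m = 0.271 mm.

≈ 0.271 mm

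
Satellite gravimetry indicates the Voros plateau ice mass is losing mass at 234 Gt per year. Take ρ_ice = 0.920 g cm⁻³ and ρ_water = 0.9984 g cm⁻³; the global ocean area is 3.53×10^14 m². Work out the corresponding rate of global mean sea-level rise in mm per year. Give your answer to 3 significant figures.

ρ_w = 0.9984 g cm⁻³ = 998.4 kg m⁻³. Annual water volume added = 234 Gt / ρ_w = 2.340×10^14 kg / 998.4 kg m⁻³ = 2.344×10^11 m³.
Δh per year = 2.344×10^11 / 3.53×10^14 = 6.64×10^-4 m = 0.664 mm.

≈ 0.664 mm/yr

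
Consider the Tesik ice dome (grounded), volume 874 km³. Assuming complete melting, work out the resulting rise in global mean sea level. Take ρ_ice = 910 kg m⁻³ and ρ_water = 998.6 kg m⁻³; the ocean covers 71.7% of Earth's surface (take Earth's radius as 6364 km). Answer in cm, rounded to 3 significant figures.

Tesik: 874 km³ × (910/998.6) = 796.5 km³ of water.
Spread over 3.65×10^14 m² of ocean, Δh = 7.965×10^11 / 3.65×10^14 = 2.18×10^-3 m = 0.218 cm.

≈ 0.218 cm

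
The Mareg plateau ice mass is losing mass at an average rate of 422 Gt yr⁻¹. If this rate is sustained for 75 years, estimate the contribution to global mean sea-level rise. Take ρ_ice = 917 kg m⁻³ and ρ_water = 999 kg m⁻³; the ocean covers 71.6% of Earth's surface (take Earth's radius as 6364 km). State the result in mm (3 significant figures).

Total mass lost = 422 Gt/yr × 75 yr = 3.165×10^4 Gt = 3.165×10^16 kg.
ρ_w = 999 kg m⁻³, so water volume = 3.165×10^16 / 999 = 3.168×10^13 m³.
Δh = 3.168×10^13 / 3.64×10^14 = 0.0869 m = 86.9 mm.

≈ 86.9 mm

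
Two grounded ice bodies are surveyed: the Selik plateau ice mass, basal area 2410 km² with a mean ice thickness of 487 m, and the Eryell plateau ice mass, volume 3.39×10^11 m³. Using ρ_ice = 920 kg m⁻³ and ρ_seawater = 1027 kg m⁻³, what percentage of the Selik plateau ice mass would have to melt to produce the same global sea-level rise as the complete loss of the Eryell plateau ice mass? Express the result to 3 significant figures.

≈ 28.9 %

Equal sea-level rise means equal mass of meltwater, i.e. equal mass of ice lost.
Ice mass of Eryell: 3.119×10^14 kg; ice mass of Selik: 1.080×10^15 kg.
Fraction required = 3.119×10^14 / 1.080×10^15 = 0.289 → 28.9 %.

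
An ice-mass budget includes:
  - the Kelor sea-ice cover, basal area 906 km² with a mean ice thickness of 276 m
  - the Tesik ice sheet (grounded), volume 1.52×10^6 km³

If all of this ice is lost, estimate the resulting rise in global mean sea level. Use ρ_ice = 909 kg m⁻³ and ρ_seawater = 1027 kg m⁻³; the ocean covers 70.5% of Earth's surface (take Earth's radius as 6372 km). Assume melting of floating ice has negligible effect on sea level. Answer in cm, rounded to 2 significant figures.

≈ 370 cm

The Kelor sea-ice cover is floating and already displaces its own weight of water, so its melt adds essentially nothing to sea level.
Tesik: 1.52×10^6 km³ × (909/1027) = 1.345×10^6 km³ of water.
Total added water ≈ 1.345×10^15 m³ over 3.60×10^14 m² → Δh = 3.74 m = 370 cm.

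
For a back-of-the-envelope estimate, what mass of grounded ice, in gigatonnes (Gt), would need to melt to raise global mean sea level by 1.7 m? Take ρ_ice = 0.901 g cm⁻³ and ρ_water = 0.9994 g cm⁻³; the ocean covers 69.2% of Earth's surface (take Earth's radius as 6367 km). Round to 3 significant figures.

Required water volume = Δh × A = 1.7 m × 3.53×10^14 m² = 5.993×10^14 m³.
ρ_w = 0.9994 g cm⁻³ = 999.4 kg m⁻³, so the mass of water = 5.993×10^14 m³ × 999.4 kg m⁻³ = 5.989×10^17 kg = 5.99×10^5 Gt (and the same mass of ice, by conservation).

≈ 5.99×10^5 Gt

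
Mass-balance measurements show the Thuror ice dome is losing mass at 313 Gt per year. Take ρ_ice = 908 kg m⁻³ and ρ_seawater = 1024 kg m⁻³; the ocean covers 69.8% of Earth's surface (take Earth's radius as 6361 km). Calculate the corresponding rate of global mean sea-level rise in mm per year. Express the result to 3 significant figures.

ρ_w = 1024 kg m⁻³. Annual water volume added = 313 Gt / ρ_w = 3.130×10^14 kg / 1024 kg m⁻³ = 3.057×10^11 m³.
Δh per year = 3.057×10^11 / 3.55×10^14 = 8.61×10^-4 m = 0.861 mm.

≈ 0.861 mm/yr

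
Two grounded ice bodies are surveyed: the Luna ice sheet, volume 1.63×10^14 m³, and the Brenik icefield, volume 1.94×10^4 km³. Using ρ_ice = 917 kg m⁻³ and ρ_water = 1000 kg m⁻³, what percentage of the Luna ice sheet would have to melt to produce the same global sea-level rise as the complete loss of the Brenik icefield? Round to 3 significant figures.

≈ 11.9 %

Equal sea-level rise means equal mass of meltwater, i.e. equal mass of ice lost.
Ice mass of Brenik: 1.779×10^16 kg; ice mass of Luna: 1.495×10^17 kg.
Fraction required = 1.779×10^16 / 1.495×10^17 = 0.119 → 11.9 %.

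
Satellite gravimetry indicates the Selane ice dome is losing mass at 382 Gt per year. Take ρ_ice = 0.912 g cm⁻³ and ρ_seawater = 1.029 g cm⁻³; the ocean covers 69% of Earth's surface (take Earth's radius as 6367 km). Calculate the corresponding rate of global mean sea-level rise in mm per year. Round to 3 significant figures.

ρ_w = 1.029 g cm⁻³ = 1029 kg m⁻³. Annual water volume added = 382 Gt / ρ_w = 3.820×10^14 kg / 1029 kg m⁻³ = 3.712×10^11 m³.
Δh per year = 3.712×10^11 / 3.52×10^14 = 1.06×10^-3 m = 1.06 mm.

≈ 1.06 mm/yr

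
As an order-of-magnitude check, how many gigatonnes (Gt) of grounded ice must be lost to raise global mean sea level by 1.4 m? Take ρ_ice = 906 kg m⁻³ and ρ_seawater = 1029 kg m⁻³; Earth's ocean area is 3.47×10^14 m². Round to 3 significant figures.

Required water volume = Δh × A = 1.4 m × 3.47×10^14 m² = 4.858×10^14 m³.
ρ_w = 1029 kg m⁻³, so the mass of water = 4.858×10^14 m³ × 1029 kg m⁻³ = 4.999×10^17 kg = 5.00×10^5 Gt (and the same mass of ice, by conservation).

≈ 5.00×10^5 Gt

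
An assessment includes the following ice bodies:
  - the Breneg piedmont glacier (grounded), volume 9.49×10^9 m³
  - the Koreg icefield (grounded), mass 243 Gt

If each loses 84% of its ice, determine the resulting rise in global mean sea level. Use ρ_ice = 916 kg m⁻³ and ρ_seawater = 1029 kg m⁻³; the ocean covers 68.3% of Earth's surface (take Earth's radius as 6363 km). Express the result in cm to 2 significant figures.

≈ 0.059 cm

Breneg: 0.84 × 9.49×10^9 m³ × (916/1029) = 7.096×10^9 m³ of water.
Koreg: 0.84 × 243 Gt = 2.041×10^14 kg; dividing by ρ_w = 1029 kg m⁻³ gives 1.984×10^11 m³ of water.
Total added water ≈ 2.055×10^11 m³ over 3.47×10^14 m² → Δh = 5.91×10^-4 m = 0.059 cm.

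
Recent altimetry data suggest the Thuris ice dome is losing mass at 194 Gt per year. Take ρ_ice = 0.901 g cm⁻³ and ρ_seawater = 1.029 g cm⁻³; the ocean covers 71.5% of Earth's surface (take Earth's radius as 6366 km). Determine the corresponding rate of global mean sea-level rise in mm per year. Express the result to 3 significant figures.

ρ_w = 1.029 g cm⁻³ = 1029 kg m⁻³. Annual water volume added = 194 Gt / ρ_w = 1.940×10^14 kg / 1029 kg m⁻³ = 1.885×10^11 m³.
Δh per year = 1.885×10^11 / 3.64×10^14 = 5.18×10^-4 m = 0.518 mm.

≈ 0.518 mm/yr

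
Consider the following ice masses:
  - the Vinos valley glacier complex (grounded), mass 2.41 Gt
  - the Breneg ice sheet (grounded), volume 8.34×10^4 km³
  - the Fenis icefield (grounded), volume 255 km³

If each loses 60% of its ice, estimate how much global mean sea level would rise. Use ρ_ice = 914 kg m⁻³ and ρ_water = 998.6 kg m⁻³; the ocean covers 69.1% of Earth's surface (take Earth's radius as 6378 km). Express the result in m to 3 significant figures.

≈ 0.130 m

Vinos: 0.6 × 2.41 Gt = 1.446×10^12 kg; dividing by ρ_w = 998.6 kg m⁻³ gives 1.448×10^9 m³ of water.
Breneg: 0.6 × 8.34×10^4 km³ × (914/998.6) = 4.580×10^4 km³ of water.
Fenis: 0.6 × 255 km³ × (914/998.6) = 140.0 km³ of water.
Total added water ≈ 4.594×10^13 m³ over 3.53×10^14 m² → Δh = 0.130 m.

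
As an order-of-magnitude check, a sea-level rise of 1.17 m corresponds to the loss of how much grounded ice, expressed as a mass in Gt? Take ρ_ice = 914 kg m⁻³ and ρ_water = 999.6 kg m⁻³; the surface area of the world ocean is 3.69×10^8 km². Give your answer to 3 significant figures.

Required water volume = Δh × A = 1.17 m × 3.69×10^14 m² = 4.317×10^14 m³.
ρ_w = 999.6 kg m⁻³, so the mass of water = 4.317×10^14 m³ × 999.6 kg m⁻³ = 4.316×10^17 kg = 4.32×10^5 Gt (and the same mass of ice, by conservation).

≈ 4.32×10^5 Gt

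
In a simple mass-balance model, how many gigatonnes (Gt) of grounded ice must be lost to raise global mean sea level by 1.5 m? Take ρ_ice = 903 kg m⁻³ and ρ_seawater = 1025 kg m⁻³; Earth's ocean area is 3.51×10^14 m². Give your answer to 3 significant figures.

Required water volume = Δh × A = 1.5 m × 3.51×10^14 m² = 5.265×10^14 m³.
ρ_w = 1025 kg m⁻³, so the mass of water = 5.265×10^14 m³ × 1025 kg m⁻³ = 5.397×10^17 kg = 5.40×10^5 Gt (and the same mass of ice, by conservation).

≈ 5.40×10^5 Gt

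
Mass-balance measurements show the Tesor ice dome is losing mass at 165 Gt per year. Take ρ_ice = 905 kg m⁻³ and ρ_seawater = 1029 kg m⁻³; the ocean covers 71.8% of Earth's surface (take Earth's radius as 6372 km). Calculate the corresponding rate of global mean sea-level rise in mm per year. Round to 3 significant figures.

≈ 0.438 mm/yr

ρ_w = 1029 kg m⁻³. Annual water volume added = 165 Gt / ρ_w = 1.650×10^14 kg / 1029 kg m⁻³ = 1.603×10^11 m³.
Δh per year = 1.603×10^11 / 3.66×10^14 = 4.38×10^-4 m = 0.438 mm.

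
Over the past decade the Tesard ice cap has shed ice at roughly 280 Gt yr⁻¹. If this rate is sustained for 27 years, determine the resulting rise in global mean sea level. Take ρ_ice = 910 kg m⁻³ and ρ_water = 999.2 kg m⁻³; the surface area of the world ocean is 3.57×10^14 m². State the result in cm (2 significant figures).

≈ 2.1 cm

Total mass lost = 280 Gt/yr × 27 yr = 7560 Gt = 7.560×10^15 kg.
ρ_w = 999.2 kg m⁻³, so water volume = 7.560×10^15 / 999.2 = 7.566×10^12 m³.
Δh = 7.566×10^12 / 3.57×10^14 = 0.0212 m = 2.1 cm.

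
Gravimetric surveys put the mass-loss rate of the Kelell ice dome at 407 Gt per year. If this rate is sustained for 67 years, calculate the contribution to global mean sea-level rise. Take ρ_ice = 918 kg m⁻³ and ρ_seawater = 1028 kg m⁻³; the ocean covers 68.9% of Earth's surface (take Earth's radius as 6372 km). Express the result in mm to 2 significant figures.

Total mass lost = 407 Gt/yr × 67 yr = 2.727×10^4 Gt = 2.727×10^16 kg.
ρ_w = 1028 kg m⁻³, so water volume = 2.727×10^16 / 1028 = 2.653×10^13 m³.
Δh = 2.653×10^13 / 3.52×10^14 = 0.0755 m = 75 mm.

≈ 75 mm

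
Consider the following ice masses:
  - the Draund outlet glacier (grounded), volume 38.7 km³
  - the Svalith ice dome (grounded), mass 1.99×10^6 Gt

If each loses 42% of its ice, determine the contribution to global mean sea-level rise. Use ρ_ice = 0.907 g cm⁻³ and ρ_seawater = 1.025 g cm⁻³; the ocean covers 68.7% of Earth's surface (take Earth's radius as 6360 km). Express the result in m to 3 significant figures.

Draund: 0.42 × 38.7 km³ × (907/1025) = 14.38 km³ of water.
Svalith: 0.42 × 1.99×10^6 Gt = 8.358×10^17 kg; dividing by ρ_w = 1.025 g cm⁻³ = 1025 kg m⁻³ gives 8.154×10^14 m³ of water.
Total added water ≈ 8.154×10^14 m³ over 3.49×10^14 m² → Δh = 2.34 m.

≈ 2.34 m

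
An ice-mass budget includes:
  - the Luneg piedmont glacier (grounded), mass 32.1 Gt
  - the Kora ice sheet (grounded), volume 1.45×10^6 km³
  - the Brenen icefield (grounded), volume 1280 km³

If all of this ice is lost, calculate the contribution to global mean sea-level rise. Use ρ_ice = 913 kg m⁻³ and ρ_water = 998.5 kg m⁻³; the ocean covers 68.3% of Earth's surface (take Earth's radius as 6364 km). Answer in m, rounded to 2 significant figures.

Luneg: 32.1 Gt = 3.210×10^13 kg; dividing by ρ_w = 998.5 kg m⁻³ gives 3.215×10^10 m³ of water.
Kora: 1.45×10^6 km³ × (913/998.5) = 1.326×10^6 km³ of water.
Brenen: 1280 km³ × (913/998.5) = 1170 km³ of water.
Total added water ≈ 1.327×10^15 m³ over 3.48×10^14 m² → Δh = 3.82 m.

≈ 3.8 m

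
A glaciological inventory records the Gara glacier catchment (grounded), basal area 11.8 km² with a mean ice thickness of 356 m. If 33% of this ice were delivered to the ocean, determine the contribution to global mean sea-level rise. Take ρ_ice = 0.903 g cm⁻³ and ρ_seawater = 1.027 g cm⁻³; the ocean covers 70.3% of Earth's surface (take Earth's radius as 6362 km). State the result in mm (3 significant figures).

Gara: ice volume = 11.8 km² × 356 m = 4.201 km³; 0.33 × 4.201 × (903/1027) = 1.219 km³ of water.
Spread over 3.58×10^14 m² of ocean, Δh = 1.219×10^9 / 3.58×10^14 = 3.41×10^-6 m = 3.41×10^-3 mm.

≈ 3.41×10^-3 mm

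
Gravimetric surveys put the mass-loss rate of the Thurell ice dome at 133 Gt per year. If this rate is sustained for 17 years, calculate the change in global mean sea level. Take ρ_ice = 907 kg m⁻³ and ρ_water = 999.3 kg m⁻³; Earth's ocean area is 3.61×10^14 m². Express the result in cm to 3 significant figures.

Total mass lost = 133 Gt/yr × 17 yr = 2261 Gt = 2.261×10^15 kg.
ρ_w = 999.3 kg m⁻³, so water volume = 2.261×10^15 / 999.3 = 2.263×10^12 m³.
Δh = 2.263×10^12 / 3.61×10^14 = 6.27×10^-3 m = 0.627 cm.

≈ 0.627 cm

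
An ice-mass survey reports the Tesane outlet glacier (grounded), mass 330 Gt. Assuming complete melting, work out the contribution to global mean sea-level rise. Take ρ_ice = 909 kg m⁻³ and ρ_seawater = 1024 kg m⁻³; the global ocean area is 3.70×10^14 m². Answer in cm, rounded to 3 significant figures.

≈ 0.0871 cm

Tesane: 330 Gt = 3.300×10^14 kg; dividing by ρ_w = 1024 kg m⁻³ gives 3.223×10^11 m³ of water.
Spread over 3.70×10^14 m² of ocean, Δh = 3.223×10^11 / 3.70×10^14 = 8.71×10^-4 m = 0.0871 cm.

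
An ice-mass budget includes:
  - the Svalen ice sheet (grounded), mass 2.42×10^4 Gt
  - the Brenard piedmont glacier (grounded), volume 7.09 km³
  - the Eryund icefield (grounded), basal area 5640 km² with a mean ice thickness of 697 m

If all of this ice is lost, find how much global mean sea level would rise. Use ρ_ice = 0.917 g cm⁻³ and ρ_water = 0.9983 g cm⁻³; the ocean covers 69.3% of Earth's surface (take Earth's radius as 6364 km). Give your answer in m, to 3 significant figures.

≈ 0.0790 m

Svalen: 2.42×10^4 Gt = 2.420×10^16 kg; dividing by ρ_w = 0.9983 g cm⁻³ = 998.3 kg m⁻³ gives 2.424×10^13 m³ of water.
Brenard: 7.09 km³ × (917/998.3) = 6.513 km³ of water.
Eryund: ice volume = 5640 km² × 697 m = 3931 km³; 3931 × (917/998.3) = 3611 km³ of water.
Total added water ≈ 2.786×10^13 m³ over 3.53×10^14 m² → Δh = 0.0790 m.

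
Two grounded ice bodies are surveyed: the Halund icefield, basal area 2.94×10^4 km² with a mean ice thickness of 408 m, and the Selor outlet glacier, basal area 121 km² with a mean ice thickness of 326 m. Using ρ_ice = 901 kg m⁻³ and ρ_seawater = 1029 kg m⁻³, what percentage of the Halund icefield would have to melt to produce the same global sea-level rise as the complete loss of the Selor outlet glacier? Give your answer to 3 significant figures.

Equal sea-level rise means equal mass of meltwater, i.e. equal mass of ice lost.
Ice mass of Selor: 3.554×10^13 kg; ice mass of Halund: 1.081×10^16 kg.
Fraction required = 3.554×10^13 / 1.081×10^16 = 3.29×10^-3 → 0.329 %.

≈ 0.329 %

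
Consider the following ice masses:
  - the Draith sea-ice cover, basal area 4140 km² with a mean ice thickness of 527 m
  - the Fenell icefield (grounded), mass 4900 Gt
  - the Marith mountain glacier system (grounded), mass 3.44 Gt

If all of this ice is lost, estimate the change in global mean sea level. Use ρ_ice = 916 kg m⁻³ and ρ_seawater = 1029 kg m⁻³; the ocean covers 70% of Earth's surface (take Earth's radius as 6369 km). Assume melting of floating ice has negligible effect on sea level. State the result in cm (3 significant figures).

The Draith sea-ice cover is floating and already displaces its own weight of water, so its melt adds essentially nothing to sea level.
Fenell: 4900 Gt = 4.900×10^15 kg; dividing by ρ_w = 1029 kg m⁻³ gives 4.762×10^12 m³ of water.
Marith: 3.44 Gt = 3.440×10^12 kg; dividing by ρ_w = 1029 kg m⁻³ gives 3.343×10^9 m³ of water.
Total added water ≈ 4.765×10^12 m³ over 3.57×10^14 m² → Δh = 0.0134 m = 1.34 cm.

≈ 1.34 cm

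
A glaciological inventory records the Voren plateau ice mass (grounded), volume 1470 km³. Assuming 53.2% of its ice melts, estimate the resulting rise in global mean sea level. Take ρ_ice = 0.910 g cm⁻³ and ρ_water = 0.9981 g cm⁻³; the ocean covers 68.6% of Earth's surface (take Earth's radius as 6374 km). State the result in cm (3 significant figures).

Voren: 0.532 × 1470 km³ × (910/998.1) = 713.0 km³ of water.
Spread over 3.50×10^14 m² of ocean, Δh = 7.130×10^11 / 3.50×10^14 = 2.04×10^-3 m = 0.204 cm.

≈ 0.204 cm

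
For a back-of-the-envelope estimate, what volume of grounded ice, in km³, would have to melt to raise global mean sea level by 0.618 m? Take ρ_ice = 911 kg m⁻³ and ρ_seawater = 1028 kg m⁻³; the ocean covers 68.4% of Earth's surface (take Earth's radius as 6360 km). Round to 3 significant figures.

Required water volume = Δh × A = 0.618 m × 3.48×10^14 m² = 2.149×10^14 m³ = 2.149×10^5 km³.
Ice volume = water volume × ρ_w/ρ_ice = 2.149×10^5 × 1028/911 = 2.42×10^5 km³.

≈ 2.42×10^5 km³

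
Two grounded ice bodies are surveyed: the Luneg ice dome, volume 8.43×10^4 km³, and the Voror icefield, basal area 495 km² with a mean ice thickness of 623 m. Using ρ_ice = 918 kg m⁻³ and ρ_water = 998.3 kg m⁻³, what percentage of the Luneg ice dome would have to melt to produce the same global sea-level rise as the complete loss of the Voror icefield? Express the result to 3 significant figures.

Equal sea-level rise means equal mass of meltwater, i.e. equal mass of ice lost.
Ice mass of Voror: 2.831×10^14 kg; ice mass of Luneg: 7.739×10^16 kg.
Fraction required = 2.831×10^14 / 7.739×10^16 = 3.66×10^-3 → 0.366 %.

≈ 0.366 %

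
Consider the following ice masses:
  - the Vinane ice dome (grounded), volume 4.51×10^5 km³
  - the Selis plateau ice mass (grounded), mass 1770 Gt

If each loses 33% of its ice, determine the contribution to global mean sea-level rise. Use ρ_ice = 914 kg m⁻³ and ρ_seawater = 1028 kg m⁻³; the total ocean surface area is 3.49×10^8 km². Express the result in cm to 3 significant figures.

Vinane: 0.33 × 4.51×10^5 km³ × (914/1028) = 1.323×10^5 km³ of water.
Selis: 0.33 × 1770 Gt = 5.841×10^14 kg; dividing by ρ_w = 1028 kg m⁻³ gives 5.682×10^11 m³ of water.
Total added water ≈ 1.329×10^14 m³ over 3.49×10^14 m² → Δh = 0.381 m = 38.1 cm.

≈ 38.1 cm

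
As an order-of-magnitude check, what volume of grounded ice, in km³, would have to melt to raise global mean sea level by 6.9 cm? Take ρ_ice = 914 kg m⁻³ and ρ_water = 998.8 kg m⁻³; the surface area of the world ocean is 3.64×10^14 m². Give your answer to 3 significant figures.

Required water volume = Δh × A = 0.069 m × 3.64×10^14 m² = 2.512×10^13 m³ = 2.512×10^4 km³.
Ice volume = water volume × ρ_w/ρ_ice = 2.512×10^4 × 998.8/914 = 2.74×10^4 km³.

≈ 2.74×10^4 km³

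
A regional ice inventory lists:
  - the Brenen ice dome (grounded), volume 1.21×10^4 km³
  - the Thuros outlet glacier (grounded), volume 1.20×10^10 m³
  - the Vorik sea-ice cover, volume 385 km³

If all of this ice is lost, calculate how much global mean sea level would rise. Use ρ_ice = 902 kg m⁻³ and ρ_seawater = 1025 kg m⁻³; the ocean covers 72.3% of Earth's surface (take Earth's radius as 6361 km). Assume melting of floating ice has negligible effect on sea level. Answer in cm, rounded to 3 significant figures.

Brenen: 1.21×10^4 km³ × (902/1025) = 1.065×10^4 km³ of water.
Thuros: 1.20×10^10 m³ × (902/1025) = 1.056×10^10 m³ of water.
The Vorik sea-ice cover is floating and already displaces its own weight of water, so its melt adds essentially nothing to sea level.
Total added water ≈ 1.066×10^13 m³ over 3.68×10^14 m² → Δh = 0.0290 m = 2.90 cm.

≈ 2.90 cm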